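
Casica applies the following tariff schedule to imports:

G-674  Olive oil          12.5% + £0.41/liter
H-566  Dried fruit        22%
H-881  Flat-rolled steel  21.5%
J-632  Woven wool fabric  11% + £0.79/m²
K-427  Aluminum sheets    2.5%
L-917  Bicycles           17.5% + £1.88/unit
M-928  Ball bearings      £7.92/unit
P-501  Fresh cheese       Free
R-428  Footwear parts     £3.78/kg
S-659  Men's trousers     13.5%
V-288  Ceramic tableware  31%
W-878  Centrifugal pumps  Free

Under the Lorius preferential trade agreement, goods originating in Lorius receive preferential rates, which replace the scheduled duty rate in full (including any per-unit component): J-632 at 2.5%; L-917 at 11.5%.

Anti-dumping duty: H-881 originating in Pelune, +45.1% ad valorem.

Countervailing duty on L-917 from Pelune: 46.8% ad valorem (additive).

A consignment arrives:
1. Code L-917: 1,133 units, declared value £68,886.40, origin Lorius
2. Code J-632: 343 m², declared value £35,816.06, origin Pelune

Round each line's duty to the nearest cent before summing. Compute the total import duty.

Line 1 (L-917, Lorius, 1,133 units, £68,886.40):
Base rate for L-917 is 17.5% + £1.88/unit.
Origin Lorius qualifies under the Casica–Lorius agreement and L-917 is covered: preferential rate 11.5% applies instead.
The additional-duty order on L-917 targets Pelune, not Lorius; it does not apply.
Duty = £68,886.40 × 11.5% = £7,921.94.
Line 2 (J-632, Pelune, 343 m², £35,816.06):
Base rate for J-632 is 11% + £0.79/m².
J-632 has an FTA preferential rate, but origin Pelune is not Lorius; base rate stands.
Duty = £35,816.06 × 11% + 343 × £0.79 = £4,210.74.
Total = £7,921.94 + £4,210.74 = £12,132.68.

£12,132.68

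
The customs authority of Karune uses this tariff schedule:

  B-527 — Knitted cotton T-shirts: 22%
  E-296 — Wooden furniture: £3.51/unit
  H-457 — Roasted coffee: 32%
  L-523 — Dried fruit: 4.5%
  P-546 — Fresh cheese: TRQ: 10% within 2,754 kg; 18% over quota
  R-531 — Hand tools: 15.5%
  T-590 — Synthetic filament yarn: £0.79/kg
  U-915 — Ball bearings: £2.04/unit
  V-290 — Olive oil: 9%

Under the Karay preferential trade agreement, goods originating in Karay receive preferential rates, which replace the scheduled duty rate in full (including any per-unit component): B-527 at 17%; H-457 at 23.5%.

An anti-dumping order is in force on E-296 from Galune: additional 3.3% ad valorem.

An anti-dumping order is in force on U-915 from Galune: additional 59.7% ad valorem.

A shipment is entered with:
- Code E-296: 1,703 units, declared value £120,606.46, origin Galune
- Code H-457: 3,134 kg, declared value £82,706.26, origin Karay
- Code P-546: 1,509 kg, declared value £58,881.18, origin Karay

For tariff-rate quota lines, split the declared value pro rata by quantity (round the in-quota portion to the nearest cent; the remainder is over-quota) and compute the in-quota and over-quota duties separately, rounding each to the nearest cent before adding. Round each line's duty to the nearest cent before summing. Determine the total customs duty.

£35,281.63

Line 1 (E-296, Galune, 1,703 units, £120,606.46):
Base rate for E-296 is £3.51/unit.
Additional duty on E-296 from Galune: +3.3% ad valorem. Applied ad valorem rate = 3.3%.
Duty = £120,606.46 × 3.3% + 1,703 × £3.51 = £9,957.54.
Line 2 (H-457, Karay, 3,134 kg, £82,706.26):
Base rate for H-457 is 32%.
Origin Karay qualifies under the Karune–Karay agreement and H-457 is covered: preferential rate 23.5% applies instead.
Duty = £82,706.26 × 23.5% = £19,435.97.
Line 3 (P-546, Karay, 1,509 kg, £58,881.18):
Code P-546 is under a tariff-rate quota (threshold 2,754 kg). Quantity 1,509 kg is within the quota, so the in-quota rate 10% applies to the full value.
Duty = £58,881.18 × 10% = £5,888.12.
Total = £9,957.54 + £19,435.97 + £5,888.12 = £35,281.63.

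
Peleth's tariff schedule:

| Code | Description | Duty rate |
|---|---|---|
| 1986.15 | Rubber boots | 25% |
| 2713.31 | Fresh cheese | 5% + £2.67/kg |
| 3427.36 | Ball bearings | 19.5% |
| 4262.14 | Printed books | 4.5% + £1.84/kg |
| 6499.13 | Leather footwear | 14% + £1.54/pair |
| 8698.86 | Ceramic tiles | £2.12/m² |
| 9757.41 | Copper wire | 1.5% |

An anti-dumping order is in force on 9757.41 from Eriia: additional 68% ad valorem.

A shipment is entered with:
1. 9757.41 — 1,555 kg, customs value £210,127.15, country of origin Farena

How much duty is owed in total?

Line 1 (9757.41, Farena, 1,555 kg, £210,127.15):
Base rate for 9757.41 is 1.5%.
The additional-duty order on 9757.41 targets Eriia, not Farena; it does not apply.
Duty = £210,127.15 × 1.5% = £3,151.91.

£3,151.91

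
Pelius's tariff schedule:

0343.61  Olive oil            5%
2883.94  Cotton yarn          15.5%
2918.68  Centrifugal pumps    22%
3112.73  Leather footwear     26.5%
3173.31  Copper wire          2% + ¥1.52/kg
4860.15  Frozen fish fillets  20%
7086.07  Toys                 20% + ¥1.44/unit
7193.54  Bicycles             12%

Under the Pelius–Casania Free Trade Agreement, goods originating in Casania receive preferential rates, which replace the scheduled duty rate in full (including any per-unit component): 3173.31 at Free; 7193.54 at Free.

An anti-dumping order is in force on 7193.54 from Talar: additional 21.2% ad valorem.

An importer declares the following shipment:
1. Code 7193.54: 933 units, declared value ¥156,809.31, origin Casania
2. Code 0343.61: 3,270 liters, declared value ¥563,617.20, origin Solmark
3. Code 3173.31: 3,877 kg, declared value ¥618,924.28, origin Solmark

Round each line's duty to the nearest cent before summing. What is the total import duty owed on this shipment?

Line 1 (7193.54, Casania, 933 units, ¥156,809.31):
Base rate for 7193.54 is 12%.
Origin Casania qualifies under the Pelius–Casania agreement and 7193.54 is covered: preferential rate Free applies instead.
The additional-duty order on 7193.54 targets Talar, not Casania; it does not apply.
Duty = ¥156,809.31 × 0% = ¥0.00.
Line 2 (0343.61, Solmark, 3,270 liters, ¥563,617.20):
Base rate for 0343.61 is 5%.
Duty = ¥563,617.20 × 5% = ¥28,180.86.
Line 3 (3173.31, Solmark, 3,877 kg, ¥618,924.28):
Base rate for 3173.31 is 2% + ¥1.52/kg.
3173.31 has an FTA preferential rate, but origin Solmark is not Casania; base rate stands.
Duty = ¥618,924.28 × 2% + 3,877 × ¥1.52 = ¥18,271.53.
Total = ¥0.00 + ¥28,180.86 + ¥18,271.53 = ¥46,452.39.

¥46,452.39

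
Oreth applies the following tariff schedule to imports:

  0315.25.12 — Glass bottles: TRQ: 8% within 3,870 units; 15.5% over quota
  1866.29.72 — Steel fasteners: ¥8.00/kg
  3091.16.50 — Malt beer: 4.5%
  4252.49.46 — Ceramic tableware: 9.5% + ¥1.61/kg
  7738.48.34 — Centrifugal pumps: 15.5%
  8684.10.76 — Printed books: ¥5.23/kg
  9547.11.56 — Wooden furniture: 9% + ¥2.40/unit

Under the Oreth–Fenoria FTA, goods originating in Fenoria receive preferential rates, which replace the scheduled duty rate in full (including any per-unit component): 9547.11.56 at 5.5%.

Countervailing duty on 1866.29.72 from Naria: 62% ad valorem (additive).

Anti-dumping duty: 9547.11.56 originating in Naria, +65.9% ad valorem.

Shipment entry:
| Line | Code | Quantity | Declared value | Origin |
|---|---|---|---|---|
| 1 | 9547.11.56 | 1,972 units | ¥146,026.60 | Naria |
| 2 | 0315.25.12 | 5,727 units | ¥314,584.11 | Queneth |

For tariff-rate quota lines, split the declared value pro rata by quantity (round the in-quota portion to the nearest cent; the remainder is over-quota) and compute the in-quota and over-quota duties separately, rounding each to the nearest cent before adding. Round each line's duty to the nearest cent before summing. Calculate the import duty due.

¥146,923.83

Line 1 (9547.11.56, Naria, 1,972 units, ¥146,026.60):
Base rate for 9547.11.56 is 9% + ¥2.40/unit.
9547.11.56 has an FTA preferential rate, but origin Naria is not Fenoria; base rate stands.
Additional duty on 9547.11.56 from Naria: +65.9%. Applied ad valorem rate: 9% + 65.9% = 74.9%.
Duty = ¥146,026.60 × 74.9% + 1,972 × ¥2.40 = ¥114,106.72.
Line 2 (0315.25.12, Queneth, 5,727 units, ¥314,584.11):
Code 0315.25.12 is under a tariff-rate quota (threshold 3,870 units). In-quota: 3,870 units at 8%; over-quota: 1,857 units at 15.5%.
Pro-rata value split: in-quota = ¥314,584.11 × 3,870/5,727 = ¥212,579.10; over-quota = ¥314,584.11 − ¥212,579.10 = ¥102,005.01.
In-quota duty = ¥212,579.10 × 8% = ¥17,006.33. Over-quota duty = ¥102,005.01 × 15.5% = ¥15,810.78.
Line duty = ¥17,006.33 + ¥15,810.78 = ¥32,817.11.
Total = ¥114,106.72 + ¥32,817.11 = ¥146,923.83.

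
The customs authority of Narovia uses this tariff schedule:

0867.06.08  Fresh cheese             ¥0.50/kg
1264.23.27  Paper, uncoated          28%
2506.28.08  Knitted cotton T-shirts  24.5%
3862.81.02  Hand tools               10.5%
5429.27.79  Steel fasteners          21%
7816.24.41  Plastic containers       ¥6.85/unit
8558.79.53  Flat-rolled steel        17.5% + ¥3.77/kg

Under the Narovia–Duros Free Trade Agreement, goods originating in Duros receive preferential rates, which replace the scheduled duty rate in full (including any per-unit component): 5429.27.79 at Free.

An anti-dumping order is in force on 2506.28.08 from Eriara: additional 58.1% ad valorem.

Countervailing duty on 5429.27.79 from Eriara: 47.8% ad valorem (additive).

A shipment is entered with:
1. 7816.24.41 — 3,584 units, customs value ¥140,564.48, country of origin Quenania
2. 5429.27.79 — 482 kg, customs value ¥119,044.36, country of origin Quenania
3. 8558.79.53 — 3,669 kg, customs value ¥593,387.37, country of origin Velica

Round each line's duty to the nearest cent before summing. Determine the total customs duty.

¥167,224.64

Line 1 (7816.24.41, Quenania, 3,584 units, ¥140,564.48):
Base rate for 7816.24.41 is ¥6.85/unit.
Duty = 3,584 × ¥6.85 = ¥24,550.40.
Line 2 (5429.27.79, Quenania, 482 kg, ¥119,044.36):
Base rate for 5429.27.79 is 21%.
5429.27.79 has an FTA preferential rate, but origin Quenania is not Duros; base rate stands.
The additional-duty order on 5429.27.79 targets Eriara, not Quenania; it does not apply.
Duty = ¥119,044.36 × 21% = ¥24,999.32.
Line 3 (8558.79.53, Velica, 3,669 kg, ¥593,387.37):
Base rate for 8558.79.53 is 17.5% + ¥3.77/kg.
Duty = ¥593,387.37 × 17.5% + 3,669 × ¥3.77 = ¥117,674.92.
Total = ¥24,550.40 + ¥24,999.32 + ¥117,674.92 = ¥167,224.64.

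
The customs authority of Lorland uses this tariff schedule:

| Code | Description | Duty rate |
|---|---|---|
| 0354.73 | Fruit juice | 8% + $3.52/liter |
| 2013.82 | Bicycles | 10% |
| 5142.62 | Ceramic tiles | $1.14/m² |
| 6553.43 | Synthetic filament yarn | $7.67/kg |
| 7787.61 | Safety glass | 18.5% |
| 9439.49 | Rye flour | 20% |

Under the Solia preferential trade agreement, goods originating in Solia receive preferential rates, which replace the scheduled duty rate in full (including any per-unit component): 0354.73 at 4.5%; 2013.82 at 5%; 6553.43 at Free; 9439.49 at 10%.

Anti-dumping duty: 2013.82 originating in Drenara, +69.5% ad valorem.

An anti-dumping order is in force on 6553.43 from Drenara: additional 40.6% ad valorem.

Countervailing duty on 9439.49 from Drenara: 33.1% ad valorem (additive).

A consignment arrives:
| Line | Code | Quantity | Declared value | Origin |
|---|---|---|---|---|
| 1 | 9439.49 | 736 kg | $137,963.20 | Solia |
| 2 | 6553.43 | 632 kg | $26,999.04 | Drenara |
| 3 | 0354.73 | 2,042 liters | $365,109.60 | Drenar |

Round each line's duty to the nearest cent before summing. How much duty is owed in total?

$66,001.98

Line 1 (9439.49, Solia, 736 kg, $137,963.20):
Base rate for 9439.49 is 20%.
Origin Solia qualifies under the Lorland–Solia agreement and 9439.49 is covered: preferential rate 10% applies instead.
The additional-duty order on 9439.49 targets Drenara, not Solia; it does not apply.
Duty = $137,963.20 × 10% = $13,796.32.
Line 2 (6553.43, Drenara, 632 kg, $26,999.04):
Base rate for 6553.43 is $7.67/kg.
6553.43 has an FTA preferential rate, but origin Drenara is not Solia; base rate stands.
Additional duty on 6553.43 from Drenara: +40.6% ad valorem. Applied ad valorem rate = 40.6%.
Duty = $26,999.04 × 40.6% + 632 × $7.67 = $15,809.05.
Line 3 (0354.73, Drenar, 2,042 liters, $365,109.60):
Base rate for 0354.73 is 8% + $3.52/liter.
0354.73 has an FTA preferential rate, but origin Drenar is not Solia; base rate stands.
Duty = $365,109.60 × 8% + 2,042 × $3.52 = $36,396.61.
Total = $13,796.32 + $15,809.05 + $36,396.61 = $66,001.98.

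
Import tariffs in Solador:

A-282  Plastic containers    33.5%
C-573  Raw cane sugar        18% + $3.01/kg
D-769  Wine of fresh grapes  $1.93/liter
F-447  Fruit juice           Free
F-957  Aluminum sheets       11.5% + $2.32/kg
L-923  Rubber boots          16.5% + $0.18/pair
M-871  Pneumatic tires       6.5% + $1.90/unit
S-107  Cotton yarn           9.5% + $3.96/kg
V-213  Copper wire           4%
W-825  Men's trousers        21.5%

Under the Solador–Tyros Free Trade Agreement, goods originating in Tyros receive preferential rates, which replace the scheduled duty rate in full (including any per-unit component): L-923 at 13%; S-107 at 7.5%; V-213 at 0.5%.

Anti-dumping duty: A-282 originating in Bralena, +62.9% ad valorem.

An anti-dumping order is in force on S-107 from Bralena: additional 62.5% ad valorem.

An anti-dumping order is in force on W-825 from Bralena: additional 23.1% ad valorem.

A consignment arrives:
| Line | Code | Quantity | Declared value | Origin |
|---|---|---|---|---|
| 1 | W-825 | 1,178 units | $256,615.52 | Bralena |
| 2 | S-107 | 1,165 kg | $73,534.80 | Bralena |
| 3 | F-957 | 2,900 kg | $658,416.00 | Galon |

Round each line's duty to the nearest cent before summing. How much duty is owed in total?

$254,454.82

Line 1 (W-825, Bralena, 1,178 units, $256,615.52):
Base rate for W-825 is 21.5%.
Additional duty on W-825 from Bralena: +23.1%. Applied ad valorem rate: 21.5% + 23.1% = 44.6%.
Duty = $256,615.52 × 44.6% = $114,450.52.
Line 2 (S-107, Bralena, 1,165 kg, $73,534.80):
Base rate for S-107 is 9.5% + $3.96/kg.
S-107 has an FTA preferential rate, but origin Bralena is not Tyros; base rate stands.
Additional duty on S-107 from Bralena: +62.5%. Applied ad valorem rate: 9.5% + 62.5% = 72%.
Duty = $73,534.80 × 72% + 1,165 × $3.96 = $57,558.46.
Line 3 (F-957, Galon, 2,900 kg, $658,416.00):
Base rate for F-957 is 11.5% + $2.32/kg.
Duty = $658,416.00 × 11.5% + 2,900 × $2.32 = $82,445.84.
Total = $114,450.52 + $57,558.46 + $82,445.84 = $254,454.82.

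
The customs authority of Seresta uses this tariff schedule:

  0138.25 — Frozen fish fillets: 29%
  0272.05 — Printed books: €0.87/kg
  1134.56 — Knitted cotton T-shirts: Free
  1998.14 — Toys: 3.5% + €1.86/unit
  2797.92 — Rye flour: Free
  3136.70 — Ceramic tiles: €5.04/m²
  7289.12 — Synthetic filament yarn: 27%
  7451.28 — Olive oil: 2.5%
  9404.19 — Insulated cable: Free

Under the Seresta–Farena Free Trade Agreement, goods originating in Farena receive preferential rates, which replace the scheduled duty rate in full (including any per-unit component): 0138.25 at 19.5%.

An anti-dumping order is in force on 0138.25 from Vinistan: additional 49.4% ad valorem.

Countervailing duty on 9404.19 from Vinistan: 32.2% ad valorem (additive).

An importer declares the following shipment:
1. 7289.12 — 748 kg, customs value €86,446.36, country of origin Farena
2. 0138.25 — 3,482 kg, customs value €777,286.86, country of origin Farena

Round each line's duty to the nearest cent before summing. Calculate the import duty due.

€174,911.46

Line 1 (7289.12, Farena, 748 kg, €86,446.36):
Base rate for 7289.12 is 27%.
Origin Farena is the FTA partner but 7289.12 is not on the preference list; base rate stands.
Duty = €86,446.36 × 27% = €23,340.52.
Line 2 (0138.25, Farena, 3,482 kg, €777,286.86):
Base rate for 0138.25 is 29%.
Origin Farena qualifies under the Seresta–Farena agreement and 0138.25 is covered: preferential rate 19.5% applies instead.
The additional-duty order on 0138.25 targets Vinistan, not Farena; it does not apply.
Duty = €777,286.86 × 19.5% = €151,570.94.
Total = €23,340.52 + €151,570.94 = €174,911.46.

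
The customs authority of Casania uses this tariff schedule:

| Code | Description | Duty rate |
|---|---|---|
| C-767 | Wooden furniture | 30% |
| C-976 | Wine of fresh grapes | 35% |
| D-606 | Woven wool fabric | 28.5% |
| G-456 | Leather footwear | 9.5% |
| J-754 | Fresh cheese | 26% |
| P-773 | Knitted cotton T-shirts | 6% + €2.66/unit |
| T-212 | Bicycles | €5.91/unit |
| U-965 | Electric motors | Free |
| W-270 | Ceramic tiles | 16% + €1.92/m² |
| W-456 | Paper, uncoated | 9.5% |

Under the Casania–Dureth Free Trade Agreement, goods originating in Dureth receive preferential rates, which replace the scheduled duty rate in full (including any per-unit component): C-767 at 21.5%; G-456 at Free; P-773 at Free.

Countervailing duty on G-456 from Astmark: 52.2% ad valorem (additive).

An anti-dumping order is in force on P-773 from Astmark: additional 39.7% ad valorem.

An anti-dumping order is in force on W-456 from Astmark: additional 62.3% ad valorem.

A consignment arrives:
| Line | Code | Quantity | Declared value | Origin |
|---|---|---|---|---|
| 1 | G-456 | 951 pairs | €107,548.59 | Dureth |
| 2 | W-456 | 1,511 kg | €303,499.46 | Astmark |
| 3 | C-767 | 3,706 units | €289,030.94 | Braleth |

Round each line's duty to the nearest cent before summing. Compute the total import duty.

Line 1 (G-456, Dureth, 951 pairs, €107,548.59):
Base rate for G-456 is 9.5%.
Origin Dureth qualifies under the Casania–Dureth agreement and G-456 is covered: preferential rate Free applies instead.
The additional-duty order on G-456 targets Astmark, not Dureth; it does not apply.
Duty = €107,548.59 × 0% = €0.00.
Line 2 (W-456, Astmark, 1,511 kg, €303,499.46):
Base rate for W-456 is 9.5%.
Additional duty on W-456 from Astmark: +62.3%. Applied ad valorem rate: 9.5% + 62.3% = 71.8%.
Duty = €303,499.46 × 71.8% = €217,912.61.
Line 3 (C-767, Braleth, 3,706 units, €289,030.94):
Base rate for C-767 is 30%.
C-767 has an FTA preferential rate, but origin Braleth is not Dureth; base rate stands.
Duty = €289,030.94 × 30% = €86,709.28.
Total = €0.00 + €217,912.61 + €86,709.28 = €304,621.89.

€304,621.89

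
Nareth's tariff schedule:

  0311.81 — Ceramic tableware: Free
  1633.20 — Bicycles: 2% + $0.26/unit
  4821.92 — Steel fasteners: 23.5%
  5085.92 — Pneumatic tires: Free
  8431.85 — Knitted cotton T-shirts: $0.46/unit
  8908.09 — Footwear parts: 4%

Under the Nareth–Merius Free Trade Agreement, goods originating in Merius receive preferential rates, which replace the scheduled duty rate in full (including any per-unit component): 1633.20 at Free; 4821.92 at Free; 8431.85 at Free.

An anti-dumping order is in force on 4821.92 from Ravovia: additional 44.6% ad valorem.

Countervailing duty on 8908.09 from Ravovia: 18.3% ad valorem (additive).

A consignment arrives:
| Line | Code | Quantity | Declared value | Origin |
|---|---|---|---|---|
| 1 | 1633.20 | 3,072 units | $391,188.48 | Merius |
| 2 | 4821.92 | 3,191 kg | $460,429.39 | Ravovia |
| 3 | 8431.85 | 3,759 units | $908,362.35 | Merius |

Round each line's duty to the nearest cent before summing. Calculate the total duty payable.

$313,552.41

Line 1 (1633.20, Merius, 3,072 units, $391,188.48):
Base rate for 1633.20 is 2% + $0.26/unit.
Origin Merius qualifies under the Nareth–Merius agreement and 1633.20 is covered: preferential rate Free applies instead.
Duty = $391,188.48 × 0% = $0.00.
Line 2 (4821.92, Ravovia, 3,191 kg, $460,429.39):
Base rate for 4821.92 is 23.5%.
4821.92 has an FTA preferential rate, but origin Ravovia is not Merius; base rate stands.
Additional duty on 4821.92 from Ravovia: +44.6%. Applied ad valorem rate: 23.5% + 44.6% = 68.1%.
Duty = $460,429.39 × 68.1% = $313,552.41.
Line 3 (8431.85, Merius, 3,759 units, $908,362.35):
Base rate for 8431.85 is $0.46/unit.
Origin Merius qualifies under the Nareth–Merius agreement and 8431.85 is covered: preferential rate Free applies instead.
Duty = $908,362.35 × 0% = $0.00.
Total = $0.00 + $313,552.41 + $0.00 = $313,552.41.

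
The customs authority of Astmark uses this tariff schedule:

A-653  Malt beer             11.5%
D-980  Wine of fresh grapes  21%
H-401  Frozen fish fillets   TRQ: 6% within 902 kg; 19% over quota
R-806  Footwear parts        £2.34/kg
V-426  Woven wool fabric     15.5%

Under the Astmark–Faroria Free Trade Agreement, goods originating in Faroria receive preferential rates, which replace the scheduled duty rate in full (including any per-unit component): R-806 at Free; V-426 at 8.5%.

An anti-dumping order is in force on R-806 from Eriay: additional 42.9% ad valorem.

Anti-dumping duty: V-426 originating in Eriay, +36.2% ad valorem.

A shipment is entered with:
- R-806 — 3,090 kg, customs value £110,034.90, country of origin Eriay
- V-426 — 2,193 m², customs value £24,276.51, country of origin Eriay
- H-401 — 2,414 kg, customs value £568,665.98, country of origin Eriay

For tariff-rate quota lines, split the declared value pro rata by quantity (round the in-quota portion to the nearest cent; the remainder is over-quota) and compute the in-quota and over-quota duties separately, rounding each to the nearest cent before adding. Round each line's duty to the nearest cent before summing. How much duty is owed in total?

£147,410.13

Line 1 (R-806, Eriay, 3,090 kg, £110,034.90):
Base rate for R-806 is £2.34/kg.
R-806 has an FTA preferential rate, but origin Eriay is not Faroria; base rate stands.
Additional duty on R-806 from Eriay: +42.9% ad valorem. Applied ad valorem rate = 42.9%.
Duty = £110,034.90 × 42.9% + 3,090 × £2.34 = £54,435.57.
Line 2 (V-426, Eriay, 2,193 m², £24,276.51):
Base rate for V-426 is 15.5%.
V-426 has an FTA preferential rate, but origin Eriay is not Faroria; base rate stands.
Additional duty on V-426 from Eriay: +36.2%. Applied ad valorem rate: 15.5% + 36.2% = 51.7%.
Duty = £24,276.51 × 51.7% = £12,550.96.
Line 3 (H-401, Eriay, 2,414 kg, £568,665.98):
Code H-401 is under a tariff-rate quota (threshold 902 kg). In-quota: 902 kg at 6%; over-quota: 1,512 kg at 19%.
Pro-rata value split: in-quota = £568,665.98 × 902/2,414 = £212,484.14; over-quota = £568,665.98 − £212,484.14 = £356,181.84.
In-quota duty = £212,484.14 × 6% = £12,749.05. Over-quota duty = £356,181.84 × 19% = £67,674.55.
Line duty = £12,749.05 + £67,674.55 = £80,423.60.
Total = £54,435.57 + £12,550.96 + £80,423.60 = £147,410.13.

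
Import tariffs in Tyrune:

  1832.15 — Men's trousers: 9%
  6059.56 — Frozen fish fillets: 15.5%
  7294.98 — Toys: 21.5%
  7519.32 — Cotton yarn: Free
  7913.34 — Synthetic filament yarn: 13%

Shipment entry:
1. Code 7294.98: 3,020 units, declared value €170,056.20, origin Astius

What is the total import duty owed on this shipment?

Line 1 (7294.98, Astius, 3,020 units, €170,056.20):
Base rate for 7294.98 is 21.5%.
Duty = €170,056.20 × 21.5% = €36,562.08.

€36,562.08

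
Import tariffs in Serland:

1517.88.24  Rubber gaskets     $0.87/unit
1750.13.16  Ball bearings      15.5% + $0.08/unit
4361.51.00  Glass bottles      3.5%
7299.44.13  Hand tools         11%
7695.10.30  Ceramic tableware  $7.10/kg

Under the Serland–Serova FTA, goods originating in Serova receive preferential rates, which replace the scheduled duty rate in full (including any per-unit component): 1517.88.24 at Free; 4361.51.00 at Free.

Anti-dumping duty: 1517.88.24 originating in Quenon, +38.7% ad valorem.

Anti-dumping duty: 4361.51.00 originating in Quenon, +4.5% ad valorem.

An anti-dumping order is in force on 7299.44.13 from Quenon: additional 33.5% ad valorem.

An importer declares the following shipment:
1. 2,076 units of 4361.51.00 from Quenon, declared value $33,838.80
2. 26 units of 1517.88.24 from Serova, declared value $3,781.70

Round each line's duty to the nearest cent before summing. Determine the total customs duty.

$2,707.10

Line 1 (4361.51.00, Quenon, 2,076 units, $33,838.80):
Base rate for 4361.51.00 is 3.5%.
4361.51.00 has an FTA preferential rate, but origin Quenon is not Serova; base rate stands.
Additional duty on 4361.51.00 from Quenon: +4.5%. Applied ad valorem rate: 3.5% + 4.5% = 8%.
Duty = $33,838.80 × 8% = $2,707.10.
Line 2 (1517.88.24, Serova, 26 units, $3,781.70):
Base rate for 1517.88.24 is $0.87/unit.
Origin Serova qualifies under the Serland–Serova agreement and 1517.88.24 is covered: preferential rate Free applies instead.
The additional-duty order on 1517.88.24 targets Quenon, not Serova; it does not apply.
Duty = $3,781.70 × 0% = $0.00.
Total = $2,707.10 + $0.00 = $2,707.10.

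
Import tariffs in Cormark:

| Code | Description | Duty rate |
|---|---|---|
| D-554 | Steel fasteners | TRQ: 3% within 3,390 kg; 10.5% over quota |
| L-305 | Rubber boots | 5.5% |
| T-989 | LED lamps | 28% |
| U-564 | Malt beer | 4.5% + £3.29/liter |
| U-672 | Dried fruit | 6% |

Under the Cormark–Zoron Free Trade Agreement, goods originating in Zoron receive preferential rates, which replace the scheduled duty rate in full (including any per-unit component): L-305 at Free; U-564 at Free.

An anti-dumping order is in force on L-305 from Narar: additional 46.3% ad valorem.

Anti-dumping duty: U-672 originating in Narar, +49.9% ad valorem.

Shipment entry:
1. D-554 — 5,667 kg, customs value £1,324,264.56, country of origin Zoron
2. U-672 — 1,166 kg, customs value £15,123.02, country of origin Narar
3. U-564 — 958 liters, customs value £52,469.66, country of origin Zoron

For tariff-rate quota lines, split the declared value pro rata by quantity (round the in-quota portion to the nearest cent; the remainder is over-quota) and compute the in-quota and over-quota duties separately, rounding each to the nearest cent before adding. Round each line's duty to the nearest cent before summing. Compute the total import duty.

Line 1 (D-554, Zoron, 5,667 kg, £1,324,264.56):
Code D-554 is under a tariff-rate quota (threshold 3,390 kg). In-quota: 3,390 kg at 3%; over-quota: 2,277 kg at 10.5%.
Pro-rata value split: in-quota = £1,324,264.56 × 3,390/5,667 = £792,175.20; over-quota = £1,324,264.56 − £792,175.20 = £532,089.36.
In-quota duty = £792,175.20 × 3% = £23,765.26. Over-quota duty = £532,089.36 × 10.5% = £55,869.38.
Line duty = £23,765.26 + £55,869.38 = £79,634.64.
Line 2 (U-672, Narar, 1,166 kg, £15,123.02):
Base rate for U-672 is 6%.
Additional duty on U-672 from Narar: +49.9%. Applied ad valorem rate: 6% + 49.9% = 55.9%.
Duty = £15,123.02 × 55.9% = £8,453.77.
Line 3 (U-564, Zoron, 958 liters, £52,469.66):
Base rate for U-564 is 4.5% + £3.29/liter.
Origin Zoron qualifies under the Cormark–Zoron agreement and U-564 is covered: preferential rate Free applies instead.
Duty = £52,469.66 × 0% = £0.00.
Total = £79,634.64 + £8,453.77 + £0.00 = £88,088.41.

£88,088.41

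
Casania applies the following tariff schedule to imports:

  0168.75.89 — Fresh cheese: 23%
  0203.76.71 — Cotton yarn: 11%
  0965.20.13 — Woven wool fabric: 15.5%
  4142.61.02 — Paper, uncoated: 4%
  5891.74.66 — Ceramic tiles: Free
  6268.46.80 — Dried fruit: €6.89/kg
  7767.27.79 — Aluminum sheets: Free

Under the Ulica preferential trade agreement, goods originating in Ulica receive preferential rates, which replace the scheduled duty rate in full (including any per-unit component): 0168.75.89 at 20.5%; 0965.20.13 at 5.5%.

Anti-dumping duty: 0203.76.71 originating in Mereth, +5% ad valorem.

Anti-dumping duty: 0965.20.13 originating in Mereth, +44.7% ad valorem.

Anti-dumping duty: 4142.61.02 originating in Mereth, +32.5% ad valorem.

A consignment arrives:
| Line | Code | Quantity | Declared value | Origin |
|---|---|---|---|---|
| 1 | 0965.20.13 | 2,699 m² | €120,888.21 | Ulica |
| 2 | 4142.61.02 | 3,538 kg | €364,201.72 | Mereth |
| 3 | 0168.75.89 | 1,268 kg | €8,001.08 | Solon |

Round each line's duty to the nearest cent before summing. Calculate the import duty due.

Line 1 (0965.20.13, Ulica, 2,699 m², €120,888.21):
Base rate for 0965.20.13 is 15.5%.
Origin Ulica qualifies under the Casania–Ulica agreement and 0965.20.13 is covered: preferential rate 5.5% applies instead.
The additional-duty order on 0965.20.13 targets Mereth, not Ulica; it does not apply.
Duty = €120,888.21 × 5.5% = €6,648.85.
Line 2 (4142.61.02, Mereth, 3,538 kg, €364,201.72):
Base rate for 4142.61.02 is 4%.
Additional duty on 4142.61.02 from Mereth: +32.5%. Applied ad valorem rate: 4% + 32.5% = 36.5%.
Duty = €364,201.72 × 36.5% = €132,933.63.
Line 3 (0168.75.89, Solon, 1,268 kg, €8,001.08):
Base rate for 0168.75.89 is 23%.
0168.75.89 has an FTA preferential rate, but origin Solon is not Ulica; base rate stands.
Duty = €8,001.08 × 23% = €1,840.25.
Total = €6,648.85 + €132,933.63 + €1,840.25 = €141,422.73.

€141,422.73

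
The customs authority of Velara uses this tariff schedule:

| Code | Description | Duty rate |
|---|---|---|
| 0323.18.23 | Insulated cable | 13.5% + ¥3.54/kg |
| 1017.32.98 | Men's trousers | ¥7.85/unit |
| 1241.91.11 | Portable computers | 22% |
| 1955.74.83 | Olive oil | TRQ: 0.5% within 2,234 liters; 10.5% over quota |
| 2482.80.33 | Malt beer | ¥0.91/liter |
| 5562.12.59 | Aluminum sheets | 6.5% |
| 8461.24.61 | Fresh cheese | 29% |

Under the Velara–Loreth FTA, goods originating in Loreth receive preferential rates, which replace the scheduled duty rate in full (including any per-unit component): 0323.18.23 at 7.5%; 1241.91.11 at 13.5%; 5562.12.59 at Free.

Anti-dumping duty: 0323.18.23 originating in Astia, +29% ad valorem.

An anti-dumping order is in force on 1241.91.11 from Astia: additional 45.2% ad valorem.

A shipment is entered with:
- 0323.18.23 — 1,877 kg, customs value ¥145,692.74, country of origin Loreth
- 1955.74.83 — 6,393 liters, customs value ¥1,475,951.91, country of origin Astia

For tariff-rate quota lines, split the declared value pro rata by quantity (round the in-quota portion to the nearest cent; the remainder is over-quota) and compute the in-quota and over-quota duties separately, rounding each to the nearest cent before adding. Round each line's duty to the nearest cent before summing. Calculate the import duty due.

¥114,325.55

Line 1 (0323.18.23, Loreth, 1,877 kg, ¥145,692.74):
Base rate for 0323.18.23 is 13.5% + ¥3.54/kg.
Origin Loreth qualifies under the Velara–Loreth agreement and 0323.18.23 is covered: preferential rate 7.5% applies instead.
The additional-duty order on 0323.18.23 targets Astia, not Loreth; it does not apply.
Duty = ¥145,692.74 × 7.5% = ¥10,926.96.
Line 2 (1955.74.83, Astia, 6,393 liters, ¥1,475,951.91):
Code 1955.74.83 is under a tariff-rate quota (threshold 2,234 liters). In-quota: 2,234 liters at 0.5%; over-quota: 4,159 liters at 10.5%.
Pro-rata value split: in-quota = ¥1,475,951.91 × 2,234/6,393 = ¥515,763.58; over-quota = ¥1,475,951.91 − ¥515,763.58 = ¥960,188.33.
In-quota duty = ¥515,763.58 × 0.5% = ¥2,578.82. Over-quota duty = ¥960,188.33 × 10.5% = ¥100,819.77.
Line duty = ¥2,578.82 + ¥100,819.77 = ¥103,398.59.
Total = ¥10,926.96 + ¥103,398.59 = ¥114,325.55.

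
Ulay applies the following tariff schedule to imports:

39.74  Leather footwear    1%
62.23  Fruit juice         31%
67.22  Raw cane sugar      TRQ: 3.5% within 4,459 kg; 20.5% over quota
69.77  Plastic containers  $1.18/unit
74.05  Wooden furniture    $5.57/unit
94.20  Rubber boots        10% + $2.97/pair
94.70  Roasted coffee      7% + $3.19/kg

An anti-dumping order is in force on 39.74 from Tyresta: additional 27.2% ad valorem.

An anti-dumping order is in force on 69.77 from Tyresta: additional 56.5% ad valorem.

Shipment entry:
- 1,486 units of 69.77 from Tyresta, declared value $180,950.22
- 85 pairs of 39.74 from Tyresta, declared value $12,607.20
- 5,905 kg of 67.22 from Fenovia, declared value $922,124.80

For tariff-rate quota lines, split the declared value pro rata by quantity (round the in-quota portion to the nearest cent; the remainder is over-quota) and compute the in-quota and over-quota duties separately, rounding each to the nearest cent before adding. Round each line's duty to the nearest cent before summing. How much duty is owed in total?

$178,207.20

Line 1 (69.77, Tyresta, 1,486 units, $180,950.22):
Base rate for 69.77 is $1.18/unit.
Additional duty on 69.77 from Tyresta: +56.5% ad valorem. Applied ad valorem rate = 56.5%.
Duty = $180,950.22 × 56.5% + 1,486 × $1.18 = $103,990.35.
Line 2 (39.74, Tyresta, 85 pairs, $12,607.20):
Base rate for 39.74 is 1%.
Additional duty on 39.74 from Tyresta: +27.2%. Applied ad valorem rate: 1% + 27.2% = 28.2%.
Duty = $12,607.20 × 28.2% = $3,555.23.
Line 3 (67.22, Fenovia, 5,905 kg, $922,124.80):
Code 67.22 is under a tariff-rate quota (threshold 4,459 kg). In-quota: 4,459 kg at 3.5%; over-quota: 1,446 kg at 20.5%.
Pro-rata value split: in-quota = $922,124.80 × 4,459/5,905 = $696,317.44; over-quota = $922,124.80 − $696,317.44 = $225,807.36.
In-quota duty = $696,317.44 × 3.5% = $24,371.11. Over-quota duty = $225,807.36 × 20.5% = $46,290.51.
Line duty = $24,371.11 + $46,290.51 = $70,661.62.
Total = $103,990.35 + $3,555.23 + $70,661.62 = $178,207.20.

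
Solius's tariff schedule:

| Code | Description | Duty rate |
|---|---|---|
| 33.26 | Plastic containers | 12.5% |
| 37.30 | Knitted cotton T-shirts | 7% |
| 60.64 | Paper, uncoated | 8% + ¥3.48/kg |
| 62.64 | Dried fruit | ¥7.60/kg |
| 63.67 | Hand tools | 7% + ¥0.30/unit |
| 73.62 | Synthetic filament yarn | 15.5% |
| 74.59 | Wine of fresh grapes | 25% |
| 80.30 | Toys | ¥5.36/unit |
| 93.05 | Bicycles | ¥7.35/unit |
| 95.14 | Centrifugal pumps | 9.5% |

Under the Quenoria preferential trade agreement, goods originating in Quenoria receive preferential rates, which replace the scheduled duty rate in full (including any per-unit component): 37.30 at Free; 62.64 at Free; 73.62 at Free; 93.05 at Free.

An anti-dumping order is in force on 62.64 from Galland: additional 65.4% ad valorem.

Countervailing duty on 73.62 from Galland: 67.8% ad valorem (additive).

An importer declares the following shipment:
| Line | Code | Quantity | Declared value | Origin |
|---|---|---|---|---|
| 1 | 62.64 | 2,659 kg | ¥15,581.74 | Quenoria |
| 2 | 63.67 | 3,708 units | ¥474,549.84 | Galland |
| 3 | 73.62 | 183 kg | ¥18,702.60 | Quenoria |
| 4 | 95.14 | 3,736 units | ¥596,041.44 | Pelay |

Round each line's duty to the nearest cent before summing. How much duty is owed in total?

Line 1 (62.64, Quenoria, 2,659 kg, ¥15,581.74):
Base rate for 62.64 is ¥7.60/kg.
Origin Quenoria qualifies under the Solius–Quenoria agreement and 62.64 is covered: preferential rate Free applies instead.
The additional-duty order on 62.64 targets Galland, not Quenoria; it does not apply.
Duty = ¥15,581.74 × 0% = ¥0.00.
Line 2 (63.67, Galland, 3,708 units, ¥474,549.84):
Base rate for 63.67 is 7% + ¥0.30/unit.
Duty = ¥474,549.84 × 7% + 3,708 × ¥0.30 = ¥34,330.89.
Line 3 (73.62, Quenoria, 183 kg, ¥18,702.60):
Base rate for 73.62 is 15.5%.
Origin Quenoria qualifies under the Solius–Quenoria agreement and 73.62 is covered: preferential rate Free applies instead.
The additional-duty order on 73.62 targets Galland, not Quenoria; it does not apply.
Duty = ¥18,702.60 × 0% = ¥0.00.
Line 4 (95.14, Pelay, 3,736 units, ¥596,041.44):
Base rate for 95.14 is 9.5%.
Duty = ¥596,041.44 × 9.5% = ¥56,623.94.
Total = ¥0.00 + ¥34,330.89 + ¥0.00 + ¥56,623.94 = ¥90,954.83.

¥90,954.83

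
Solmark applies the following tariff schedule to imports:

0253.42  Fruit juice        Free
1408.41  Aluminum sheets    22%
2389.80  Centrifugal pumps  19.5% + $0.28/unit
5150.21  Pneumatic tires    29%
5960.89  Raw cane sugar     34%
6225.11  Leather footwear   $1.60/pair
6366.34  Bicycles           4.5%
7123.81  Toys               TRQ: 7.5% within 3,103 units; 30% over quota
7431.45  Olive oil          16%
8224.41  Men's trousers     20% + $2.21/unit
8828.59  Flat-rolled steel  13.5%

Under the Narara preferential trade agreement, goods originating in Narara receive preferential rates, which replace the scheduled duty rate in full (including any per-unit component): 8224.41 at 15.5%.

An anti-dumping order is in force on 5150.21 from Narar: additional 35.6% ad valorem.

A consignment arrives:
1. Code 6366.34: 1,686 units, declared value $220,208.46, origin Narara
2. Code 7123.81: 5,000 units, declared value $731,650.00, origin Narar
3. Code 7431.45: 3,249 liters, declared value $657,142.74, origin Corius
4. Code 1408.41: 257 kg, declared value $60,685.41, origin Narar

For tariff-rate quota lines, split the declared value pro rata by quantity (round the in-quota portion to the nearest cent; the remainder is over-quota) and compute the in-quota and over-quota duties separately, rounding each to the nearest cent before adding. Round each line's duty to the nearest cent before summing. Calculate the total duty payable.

Line 1 (6366.34, Narara, 1,686 units, $220,208.46):
Base rate for 6366.34 is 4.5%.
Origin Narara is the FTA partner but 6366.34 is not on the preference list; base rate stands.
Duty = $220,208.46 × 4.5% = $9,909.38.
Line 2 (7123.81, Narar, 5,000 units, $731,650.00):
Code 7123.81 is under a tariff-rate quota (threshold 3,103 units). In-quota: 3,103 units at 7.5%; over-quota: 1,897 units at 30%.
Pro-rata value split: in-quota = $731,650.00 × 3,103/5,000 = $454,061.99; over-quota = $731,650.00 − $454,061.99 = $277,588.01.
In-quota duty = $454,061.99 × 7.5% = $34,054.65. Over-quota duty = $277,588.01 × 30% = $83,276.40.
Line duty = $34,054.65 + $83,276.40 = $117,331.05.
Line 3 (7431.45, Corius, 3,249 liters, $657,142.74):
Base rate for 7431.45 is 16%.
Duty = $657,142.74 × 16% = $105,142.84.
Line 4 (1408.41, Narar, 257 kg, $60,685.41):
Base rate for 1408.41 is 22%.
Duty = $60,685.41 × 22% = $13,350.79.
Total = $9,909.38 + $117,331.05 + $105,142.84 + $13,350.79 = $245,734.06.

$245,734.06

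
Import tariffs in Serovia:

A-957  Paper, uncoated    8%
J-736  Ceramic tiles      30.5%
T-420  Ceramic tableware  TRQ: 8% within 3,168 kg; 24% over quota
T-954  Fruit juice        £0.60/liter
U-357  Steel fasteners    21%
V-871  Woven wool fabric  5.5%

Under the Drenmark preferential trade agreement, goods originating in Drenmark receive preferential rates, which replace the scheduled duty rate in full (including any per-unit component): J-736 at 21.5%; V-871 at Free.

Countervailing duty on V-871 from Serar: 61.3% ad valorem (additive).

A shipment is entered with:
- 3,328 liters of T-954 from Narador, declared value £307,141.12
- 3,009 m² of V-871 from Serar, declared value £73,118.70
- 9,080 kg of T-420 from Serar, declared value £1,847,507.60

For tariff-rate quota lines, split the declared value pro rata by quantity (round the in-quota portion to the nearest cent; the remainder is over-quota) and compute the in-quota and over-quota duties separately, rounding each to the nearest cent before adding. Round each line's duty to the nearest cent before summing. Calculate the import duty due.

Line 1 (T-954, Narador, 3,328 liters, £307,141.12):
Base rate for T-954 is £0.60/liter.
Duty = 3,328 × £0.60 = £1,996.80.
Line 2 (V-871, Serar, 3,009 m², £73,118.70):
Base rate for V-871 is 5.5%.
V-871 has an FTA preferential rate, but origin Serar is not Drenmark; base rate stands.
Additional duty on V-871 from Serar: +61.3%. Applied ad valorem rate: 5.5% + 61.3% = 66.8%.
Duty = £73,118.70 × 66.8% = £48,843.29.
Line 3 (T-420, Serar, 9,080 kg, £1,847,507.60):
Code T-420 is under a tariff-rate quota (threshold 3,168 kg). In-quota: 3,168 kg at 8%; over-quota: 5,912 kg at 24%.
Pro-rata value split: in-quota = £1,847,507.60 × 3,168/9,080 = £644,592.96; over-quota = £1,847,507.60 − £644,592.96 = £1,202,914.64.
In-quota duty = £644,592.96 × 8% = £51,567.44. Over-quota duty = £1,202,914.64 × 24% = £288,699.51.
Line duty = £51,567.44 + £288,699.51 = £340,266.95.
Total = £1,996.80 + £48,843.29 + £340,266.95 = £391,107.04.

£391,107.04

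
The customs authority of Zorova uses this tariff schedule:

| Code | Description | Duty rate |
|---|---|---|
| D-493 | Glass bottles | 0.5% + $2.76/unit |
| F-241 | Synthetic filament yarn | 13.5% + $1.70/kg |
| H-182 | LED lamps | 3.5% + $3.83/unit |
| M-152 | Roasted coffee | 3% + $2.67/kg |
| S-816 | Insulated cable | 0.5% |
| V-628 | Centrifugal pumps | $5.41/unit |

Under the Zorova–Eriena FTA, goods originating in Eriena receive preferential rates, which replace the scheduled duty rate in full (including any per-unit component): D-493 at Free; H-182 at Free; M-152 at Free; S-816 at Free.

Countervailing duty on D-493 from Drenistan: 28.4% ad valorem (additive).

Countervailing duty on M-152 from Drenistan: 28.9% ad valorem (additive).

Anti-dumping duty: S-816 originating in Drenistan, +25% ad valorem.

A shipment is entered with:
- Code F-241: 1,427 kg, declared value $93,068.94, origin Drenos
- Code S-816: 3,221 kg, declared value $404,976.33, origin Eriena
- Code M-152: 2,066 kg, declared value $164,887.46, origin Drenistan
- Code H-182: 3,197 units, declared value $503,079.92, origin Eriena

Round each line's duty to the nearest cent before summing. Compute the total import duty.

$73,105.53

Line 1 (F-241, Drenos, 1,427 kg, $93,068.94):
Base rate for F-241 is 13.5% + $1.70/kg.
Duty = $93,068.94 × 13.5% + 1,427 × $1.70 = $14,990.21.
Line 2 (S-816, Eriena, 3,221 kg, $404,976.33):
Base rate for S-816 is 0.5%.
Origin Eriena qualifies under the Zorova–Eriena agreement and S-816 is covered: preferential rate Free applies instead.
The additional-duty order on S-816 targets Drenistan, not Eriena; it does not apply.
Duty = $404,976.33 × 0% = $0.00.
Line 3 (M-152, Drenistan, 2,066 kg, $164,887.46):
Base rate for M-152 is 3% + $2.67/kg.
M-152 has an FTA preferential rate, but origin Drenistan is not Eriena; base rate stands.
Additional duty on M-152 from Drenistan: +28.9%. Applied ad valorem rate: 3% + 28.9% = 31.9%.
Duty = $164,887.46 × 31.9% + 2,066 × $2.67 = $58,115.32.
Line 4 (H-182, Eriena, 3,197 units, $503,079.92):
Base rate for H-182 is 3.5% + $3.83/unit.
Origin Eriena qualifies under the Zorova–Eriena agreement and H-182 is covered: preferential rate Free applies instead.
Duty = $503,079.92 × 0% = $0.00.
Total = $14,990.21 + $0.00 + $58,115.32 + $0.00 = $73,105.53.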